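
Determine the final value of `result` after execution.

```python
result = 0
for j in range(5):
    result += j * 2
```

Let's trace through this code step by step.

Initialize: result = 0
Entering loop: for j in range(5):

After execution: result = 20
20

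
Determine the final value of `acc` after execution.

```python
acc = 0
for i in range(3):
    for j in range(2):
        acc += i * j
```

Let's trace through this code step by step.

Initialize: acc = 0
Entering loop: for i in range(3):

After execution: acc = 3
3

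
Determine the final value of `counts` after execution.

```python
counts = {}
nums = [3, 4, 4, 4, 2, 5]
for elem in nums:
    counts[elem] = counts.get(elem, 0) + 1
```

Let's trace through this code step by step.

Initialize: counts = {}
Initialize: nums = [3, 4, 4, 4, 2, 5]
Entering loop: for elem in nums:

After execution: counts = {3: 1, 4: 3, 2: 1, 5: 1}
{3: 1, 4: 3, 2: 1, 5: 1}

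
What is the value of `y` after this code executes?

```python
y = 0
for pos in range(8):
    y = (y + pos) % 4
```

Let's trace through this code step by step.

Initialize: y = 0
Entering loop: for pos in range(8):

After execution: y = 0
0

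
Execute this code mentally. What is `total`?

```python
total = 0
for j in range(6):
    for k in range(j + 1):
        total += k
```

Let's trace through this code step by step.

Initialize: total = 0
Entering loop: for j in range(6):

After execution: total = 35
35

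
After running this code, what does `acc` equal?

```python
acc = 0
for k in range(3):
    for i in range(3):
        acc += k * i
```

Let's trace through this code step by step.

Initialize: acc = 0
Entering loop: for k in range(3):

After execution: acc = 9
9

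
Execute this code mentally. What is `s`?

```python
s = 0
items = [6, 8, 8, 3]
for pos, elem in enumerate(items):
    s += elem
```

Let's trace through this code step by step.

Initialize: s = 0
Initialize: items = [6, 8, 8, 3]
Entering loop: for pos, elem in enumerate(items):

After execution: s = 25
25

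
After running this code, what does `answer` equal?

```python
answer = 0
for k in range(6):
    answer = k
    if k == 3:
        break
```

Let's trace through this code step by step.

Initialize: answer = 0
Entering loop: for k in range(6):

After execution: answer = 3
3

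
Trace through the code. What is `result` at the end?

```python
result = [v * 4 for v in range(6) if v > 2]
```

Let's trace through this code step by step.

Initialize: result = [v * 4 for v in range(6) if v > 2]

After execution: result = [12, 16, 20]
[12, 16, 20]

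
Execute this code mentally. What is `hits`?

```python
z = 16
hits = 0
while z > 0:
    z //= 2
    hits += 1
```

Let's trace through this code step by step.

Initialize: z = 16
Initialize: hits = 0
Entering loop: while z > 0:

After execution: hits = 5
5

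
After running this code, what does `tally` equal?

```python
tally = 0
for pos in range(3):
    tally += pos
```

Let's trace through this code step by step.

Initialize: tally = 0
Entering loop: for pos in range(3):

After execution: tally = 3
3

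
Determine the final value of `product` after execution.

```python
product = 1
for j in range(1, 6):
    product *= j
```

Let's trace through this code step by step.

Initialize: product = 1
Entering loop: for j in range(1, 6):

After execution: product = 120
120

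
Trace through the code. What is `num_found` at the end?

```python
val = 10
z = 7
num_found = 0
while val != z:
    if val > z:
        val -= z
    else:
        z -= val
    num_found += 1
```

Let's trace through this code step by step.

Initialize: val = 10
Initialize: z = 7
Initialize: num_found = 0
Entering loop: while val != z:

After execution: num_found = 5
5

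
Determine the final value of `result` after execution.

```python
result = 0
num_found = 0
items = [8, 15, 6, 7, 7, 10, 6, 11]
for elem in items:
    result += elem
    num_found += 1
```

Let's trace through this code step by step.

Initialize: result = 0
Initialize: num_found = 0
Initialize: items = [8, 15, 6, 7, 7, 10, 6, 11]
Entering loop: for elem in items:

After execution: result = 70
70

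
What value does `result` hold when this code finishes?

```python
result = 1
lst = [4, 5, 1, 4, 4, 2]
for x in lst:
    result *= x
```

Let's trace through this code step by step.

Initialize: result = 1
Initialize: lst = [4, 5, 1, 4, 4, 2]
Entering loop: for x in lst:

After execution: result = 640
640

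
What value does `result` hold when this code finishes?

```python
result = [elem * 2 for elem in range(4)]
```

Let's trace through this code step by step.

Initialize: result = [elem * 2 for elem in range(4)]

After execution: result = [0, 2, 4, 6]
[0, 2, 4, 6]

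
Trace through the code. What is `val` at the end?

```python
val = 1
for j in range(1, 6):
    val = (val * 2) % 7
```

Let's trace through this code step by step.

Initialize: val = 1
Entering loop: for j in range(1, 6):

After execution: val = 4
4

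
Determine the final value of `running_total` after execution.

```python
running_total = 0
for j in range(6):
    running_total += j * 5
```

Let's trace through this code step by step.

Initialize: running_total = 0
Entering loop: for j in range(6):

After execution: running_total = 75
75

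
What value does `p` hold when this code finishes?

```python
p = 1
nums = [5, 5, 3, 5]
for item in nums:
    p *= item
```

Let's trace through this code step by step.

Initialize: p = 1
Initialize: nums = [5, 5, 3, 5]
Entering loop: for item in nums:

After execution: p = 375
375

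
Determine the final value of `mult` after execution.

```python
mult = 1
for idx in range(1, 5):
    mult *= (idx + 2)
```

Let's trace through this code step by step.

Initialize: mult = 1
Entering loop: for idx in range(1, 5):

After execution: mult = 360
360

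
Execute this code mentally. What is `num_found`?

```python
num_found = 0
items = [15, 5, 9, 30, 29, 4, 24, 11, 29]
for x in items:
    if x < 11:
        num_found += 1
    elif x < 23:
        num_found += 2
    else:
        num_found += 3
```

Let's trace through this code step by step.

Initialize: num_found = 0
Initialize: items = [15, 5, 9, 30, 29, 4, 24, 11, 29]
Entering loop: for x in items:

After execution: num_found = 19
19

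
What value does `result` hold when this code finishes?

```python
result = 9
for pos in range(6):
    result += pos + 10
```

Let's trace through this code step by step.

Initialize: result = 9
Entering loop: for pos in range(6):

After execution: result = 84
84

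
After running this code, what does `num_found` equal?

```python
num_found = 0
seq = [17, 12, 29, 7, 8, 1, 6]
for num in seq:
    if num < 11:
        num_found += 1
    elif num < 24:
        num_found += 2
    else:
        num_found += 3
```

Let's trace through this code step by step.

Initialize: num_found = 0
Initialize: seq = [17, 12, 29, 7, 8, 1, 6]
Entering loop: for num in seq:

After execution: num_found = 11
11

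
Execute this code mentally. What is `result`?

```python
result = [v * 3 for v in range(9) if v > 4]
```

Let's trace through this code step by step.

Initialize: result = [v * 3 for v in range(9) if v > 4]

After execution: result = [15, 18, 21, 24]
[15, 18, 21, 24]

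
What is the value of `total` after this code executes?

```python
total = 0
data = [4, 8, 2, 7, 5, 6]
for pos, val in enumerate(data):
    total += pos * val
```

Let's trace through this code step by step.

Initialize: total = 0
Initialize: data = [4, 8, 2, 7, 5, 6]
Entering loop: for pos, val in enumerate(data):

After execution: total = 83
83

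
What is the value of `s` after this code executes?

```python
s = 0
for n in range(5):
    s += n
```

Let's trace through this code step by step.

Initialize: s = 0
Entering loop: for n in range(5):

After execution: s = 10
10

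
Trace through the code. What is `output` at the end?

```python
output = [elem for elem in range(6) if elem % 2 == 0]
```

Let's trace through this code step by step.

Initialize: output = [elem for elem in range(6) if elem % 2 == 0]

After execution: output = [0, 2, 4]
[0, 2, 4]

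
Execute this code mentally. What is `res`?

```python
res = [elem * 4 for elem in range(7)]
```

Let's trace through this code step by step.

Initialize: res = [elem * 4 for elem in range(7)]

After execution: res = [0, 4, 8, 12, 16, 20, 24]
[0, 4, 8, 12, 16, 20, 24]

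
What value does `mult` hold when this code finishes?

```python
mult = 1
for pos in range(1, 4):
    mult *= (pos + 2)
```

Let's trace through this code step by step.

Initialize: mult = 1
Entering loop: for pos in range(1, 4):

After execution: mult = 60
60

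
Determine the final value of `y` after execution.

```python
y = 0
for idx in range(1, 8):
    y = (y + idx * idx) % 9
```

Let's trace through this code step by step.

Initialize: y = 0
Entering loop: for idx in range(1, 8):

After execution: y = 5
5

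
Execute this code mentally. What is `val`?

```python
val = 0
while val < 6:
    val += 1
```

Let's trace through this code step by step.

Initialize: val = 0
Entering loop: while val < 6:

After execution: val = 6
6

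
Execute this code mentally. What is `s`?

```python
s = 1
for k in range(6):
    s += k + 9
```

Let's trace through this code step by step.

Initialize: s = 1
Entering loop: for k in range(6):

After execution: s = 70
70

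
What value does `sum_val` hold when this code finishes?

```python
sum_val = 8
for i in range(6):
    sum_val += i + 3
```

Let's trace through this code step by step.

Initialize: sum_val = 8
Entering loop: for i in range(6):

After execution: sum_val = 41
41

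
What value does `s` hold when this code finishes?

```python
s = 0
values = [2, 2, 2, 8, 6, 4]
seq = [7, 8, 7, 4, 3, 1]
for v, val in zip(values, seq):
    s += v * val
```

Let's trace through this code step by step.

Initialize: s = 0
Initialize: values = [2, 2, 2, 8, 6, 4]
Initialize: seq = [7, 8, 7, 4, 3, 1]
Entering loop: for v, val in zip(values, seq):

After execution: s = 98
98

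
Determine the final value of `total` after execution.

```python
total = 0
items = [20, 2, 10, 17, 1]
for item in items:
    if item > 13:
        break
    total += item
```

Let's trace through this code step by step.

Initialize: total = 0
Initialize: items = [20, 2, 10, 17, 1]
Entering loop: for item in items:

After execution: total = 0
0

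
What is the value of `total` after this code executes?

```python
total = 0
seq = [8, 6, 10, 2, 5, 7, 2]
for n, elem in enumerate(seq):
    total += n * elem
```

Let's trace through this code step by step.

Initialize: total = 0
Initialize: seq = [8, 6, 10, 2, 5, 7, 2]
Entering loop: for n, elem in enumerate(seq):

After execution: total = 99
99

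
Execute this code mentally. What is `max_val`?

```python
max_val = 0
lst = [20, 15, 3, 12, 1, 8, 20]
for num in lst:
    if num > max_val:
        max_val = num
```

Let's trace through this code step by step.

Initialize: max_val = 0
Initialize: lst = [20, 15, 3, 12, 1, 8, 20]
Entering loop: for num in lst:

After execution: max_val = 20
20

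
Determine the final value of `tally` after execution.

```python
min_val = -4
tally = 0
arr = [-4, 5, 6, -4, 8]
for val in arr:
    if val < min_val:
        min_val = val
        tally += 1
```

Let's trace through this code step by step.

Initialize: min_val = -4
Initialize: tally = 0
Initialize: arr = [-4, 5, 6, -4, 8]
Entering loop: for val in arr:

After execution: tally = 0
0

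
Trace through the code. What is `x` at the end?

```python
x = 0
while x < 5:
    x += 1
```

Let's trace through this code step by step.

Initialize: x = 0
Entering loop: while x < 5:

After execution: x = 5
5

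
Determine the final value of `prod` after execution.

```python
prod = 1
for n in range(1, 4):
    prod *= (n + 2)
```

Let's trace through this code step by step.

Initialize: prod = 1
Entering loop: for n in range(1, 4):

After execution: prod = 60
60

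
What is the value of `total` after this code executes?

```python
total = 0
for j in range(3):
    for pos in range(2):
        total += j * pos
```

Let's trace through this code step by step.

Initialize: total = 0
Entering loop: for j in range(3):

After execution: total = 3
3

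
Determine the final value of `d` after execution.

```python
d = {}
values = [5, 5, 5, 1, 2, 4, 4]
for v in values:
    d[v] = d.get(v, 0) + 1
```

Let's trace through this code step by step.

Initialize: d = {}
Initialize: values = [5, 5, 5, 1, 2, 4, 4]
Entering loop: for v in values:

After execution: d = {5: 3, 1: 1, 2: 1, 4: 2}
{5: 3, 1: 1, 2: 1, 4: 2}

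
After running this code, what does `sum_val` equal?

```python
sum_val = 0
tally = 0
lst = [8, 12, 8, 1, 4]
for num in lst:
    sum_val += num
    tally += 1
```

Let's trace through this code step by step.

Initialize: sum_val = 0
Initialize: tally = 0
Initialize: lst = [8, 12, 8, 1, 4]
Entering loop: for num in lst:

After execution: sum_val = 33
33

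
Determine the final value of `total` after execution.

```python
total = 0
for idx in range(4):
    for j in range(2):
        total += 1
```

Let's trace through this code step by step.

Initialize: total = 0
Entering loop: for idx in range(4):

After execution: total = 8
8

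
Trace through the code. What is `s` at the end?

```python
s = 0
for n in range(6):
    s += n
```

Let's trace through this code step by step.

Initialize: s = 0
Entering loop: for n in range(6):

After execution: s = 15
15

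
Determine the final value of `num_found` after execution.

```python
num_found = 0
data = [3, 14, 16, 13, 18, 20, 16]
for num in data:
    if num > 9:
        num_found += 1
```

Let's trace through this code step by step.

Initialize: num_found = 0
Initialize: data = [3, 14, 16, 13, 18, 20, 16]
Entering loop: for num in data:

After execution: num_found = 6
6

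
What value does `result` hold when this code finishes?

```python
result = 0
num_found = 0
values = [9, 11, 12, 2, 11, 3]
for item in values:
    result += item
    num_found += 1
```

Let's trace through this code step by step.

Initialize: result = 0
Initialize: num_found = 0
Initialize: values = [9, 11, 12, 2, 11, 3]
Entering loop: for item in values:

After execution: result = 48
48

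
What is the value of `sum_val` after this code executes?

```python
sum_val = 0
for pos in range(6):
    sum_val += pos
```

Let's trace through this code step by step.

Initialize: sum_val = 0
Entering loop: for pos in range(6):

After execution: sum_val = 15
15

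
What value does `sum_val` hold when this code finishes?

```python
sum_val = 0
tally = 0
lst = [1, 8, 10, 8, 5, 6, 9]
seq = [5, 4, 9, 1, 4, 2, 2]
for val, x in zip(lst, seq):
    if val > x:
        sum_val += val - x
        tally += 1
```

Let's trace through this code step by step.

Initialize: sum_val = 0
Initialize: tally = 0
Initialize: lst = [1, 8, 10, 8, 5, 6, 9]
Initialize: seq = [5, 4, 9, 1, 4, 2, 2]
Entering loop: for val, x in zip(lst, seq):

After execution: sum_val = 24
24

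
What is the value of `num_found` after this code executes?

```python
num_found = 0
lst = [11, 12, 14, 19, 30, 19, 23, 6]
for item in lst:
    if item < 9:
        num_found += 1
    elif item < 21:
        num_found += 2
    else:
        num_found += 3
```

Let's trace through this code step by step.

Initialize: num_found = 0
Initialize: lst = [11, 12, 14, 19, 30, 19, 23, 6]
Entering loop: for item in lst:

After execution: num_found = 17
17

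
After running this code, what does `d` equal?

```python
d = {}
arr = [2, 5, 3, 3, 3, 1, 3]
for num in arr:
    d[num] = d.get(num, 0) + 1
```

Let's trace through this code step by step.

Initialize: d = {}
Initialize: arr = [2, 5, 3, 3, 3, 1, 3]
Entering loop: for num in arr:

After execution: d = {2: 1, 5: 1, 3: 4, 1: 1}
{2: 1, 5: 1, 3: 4, 1: 1}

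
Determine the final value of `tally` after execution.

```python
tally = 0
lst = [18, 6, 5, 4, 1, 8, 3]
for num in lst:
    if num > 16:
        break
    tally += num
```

Let's trace through this code step by step.

Initialize: tally = 0
Initialize: lst = [18, 6, 5, 4, 1, 8, 3]
Entering loop: for num in lst:

After execution: tally = 0
0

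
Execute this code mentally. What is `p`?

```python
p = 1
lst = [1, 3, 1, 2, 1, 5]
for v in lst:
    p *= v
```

Let's trace through this code step by step.

Initialize: p = 1
Initialize: lst = [1, 3, 1, 2, 1, 5]
Entering loop: for v in lst:

After execution: p = 30
30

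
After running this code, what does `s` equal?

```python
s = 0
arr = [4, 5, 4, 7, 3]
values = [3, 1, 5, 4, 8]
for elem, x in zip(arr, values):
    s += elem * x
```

Let's trace through this code step by step.

Initialize: s = 0
Initialize: arr = [4, 5, 4, 7, 3]
Initialize: values = [3, 1, 5, 4, 8]
Entering loop: for elem, x in zip(arr, values):

After execution: s = 89
89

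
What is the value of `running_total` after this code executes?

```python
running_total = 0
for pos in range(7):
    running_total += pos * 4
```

Let's trace through this code step by step.

Initialize: running_total = 0
Entering loop: for pos in range(7):

After execution: running_total = 84
84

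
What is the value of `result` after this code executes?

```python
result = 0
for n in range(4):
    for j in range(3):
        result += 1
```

Let's trace through this code step by step.

Initialize: result = 0
Entering loop: for n in range(4):

After execution: result = 12
12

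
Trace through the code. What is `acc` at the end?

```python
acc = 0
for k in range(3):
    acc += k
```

Let's trace through this code step by step.

Initialize: acc = 0
Entering loop: for k in range(3):

After execution: acc = 3
3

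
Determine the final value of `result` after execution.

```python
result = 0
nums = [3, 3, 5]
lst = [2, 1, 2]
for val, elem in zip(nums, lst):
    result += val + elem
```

Let's trace through this code step by step.

Initialize: result = 0
Initialize: nums = [3, 3, 5]
Initialize: lst = [2, 1, 2]
Entering loop: for val, elem in zip(nums, lst):

After execution: result = 16
16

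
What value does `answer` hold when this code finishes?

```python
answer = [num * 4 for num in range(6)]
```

Let's trace through this code step by step.

Initialize: answer = [num * 4 for num in range(6)]

After execution: answer = [0, 4, 8, 12, 16, 20]
[0, 4, 8, 12, 16, 20]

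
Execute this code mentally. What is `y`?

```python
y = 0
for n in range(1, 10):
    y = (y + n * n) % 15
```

Let's trace through this code step by step.

Initialize: y = 0
Entering loop: for n in range(1, 10):

After execution: y = 0
0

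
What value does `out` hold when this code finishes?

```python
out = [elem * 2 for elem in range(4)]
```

Let's trace through this code step by step.

Initialize: out = [elem * 2 for elem in range(4)]

After execution: out = [0, 2, 4, 6]
[0, 2, 4, 6]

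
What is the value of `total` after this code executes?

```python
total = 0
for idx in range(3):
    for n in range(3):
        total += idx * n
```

Let's trace through this code step by step.

Initialize: total = 0
Entering loop: for idx in range(3):

After execution: total = 9
9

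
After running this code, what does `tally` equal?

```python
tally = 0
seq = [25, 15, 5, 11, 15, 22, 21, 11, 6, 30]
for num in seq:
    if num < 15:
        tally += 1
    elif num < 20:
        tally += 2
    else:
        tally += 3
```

Let's trace through this code step by step.

Initialize: tally = 0
Initialize: seq = [25, 15, 5, 11, 15, 22, 21, 11, 6, 30]
Entering loop: for num in seq:

After execution: tally = 20
20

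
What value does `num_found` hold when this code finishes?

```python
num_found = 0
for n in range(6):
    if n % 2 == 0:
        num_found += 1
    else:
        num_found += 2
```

Let's trace through this code step by step.

Initialize: num_found = 0
Entering loop: for n in range(6):

After execution: num_found = 9
9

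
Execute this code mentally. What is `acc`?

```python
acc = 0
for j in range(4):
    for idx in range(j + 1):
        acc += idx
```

Let's trace through this code step by step.

Initialize: acc = 0
Entering loop: for j in range(4):

After execution: acc = 10
10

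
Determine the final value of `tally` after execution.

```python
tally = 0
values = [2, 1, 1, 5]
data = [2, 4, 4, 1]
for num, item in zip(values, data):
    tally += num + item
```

Let's trace through this code step by step.

Initialize: tally = 0
Initialize: values = [2, 1, 1, 5]
Initialize: data = [2, 4, 4, 1]
Entering loop: for num, item in zip(values, data):

After execution: tally = 20
20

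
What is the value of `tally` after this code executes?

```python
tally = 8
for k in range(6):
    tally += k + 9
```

Let's trace through this code step by step.

Initialize: tally = 8
Entering loop: for k in range(6):

After execution: tally = 77
77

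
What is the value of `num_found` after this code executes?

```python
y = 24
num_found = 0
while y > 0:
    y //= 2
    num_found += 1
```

Let's trace through this code step by step.

Initialize: y = 24
Initialize: num_found = 0
Entering loop: while y > 0:

After execution: num_found = 5
5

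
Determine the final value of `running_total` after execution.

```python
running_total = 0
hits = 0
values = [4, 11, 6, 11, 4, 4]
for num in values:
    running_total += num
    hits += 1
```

Let's trace through this code step by step.

Initialize: running_total = 0
Initialize: hits = 0
Initialize: values = [4, 11, 6, 11, 4, 4]
Entering loop: for num in values:

After execution: running_total = 40
40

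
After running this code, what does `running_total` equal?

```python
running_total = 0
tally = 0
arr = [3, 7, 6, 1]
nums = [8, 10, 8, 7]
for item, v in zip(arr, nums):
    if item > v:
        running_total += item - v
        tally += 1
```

Let's trace through this code step by step.

Initialize: running_total = 0
Initialize: tally = 0
Initialize: arr = [3, 7, 6, 1]
Initialize: nums = [8, 10, 8, 7]
Entering loop: for item, v in zip(arr, nums):

After execution: running_total = 0
0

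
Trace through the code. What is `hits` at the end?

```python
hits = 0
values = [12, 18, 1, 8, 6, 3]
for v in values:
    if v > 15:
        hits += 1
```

Let's trace through this code step by step.

Initialize: hits = 0
Initialize: values = [12, 18, 1, 8, 6, 3]
Entering loop: for v in values:

After execution: hits = 1
1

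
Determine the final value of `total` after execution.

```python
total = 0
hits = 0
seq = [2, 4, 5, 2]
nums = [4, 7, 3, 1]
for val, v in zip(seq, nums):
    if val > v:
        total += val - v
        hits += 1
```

Let's trace through this code step by step.

Initialize: total = 0
Initialize: hits = 0
Initialize: seq = [2, 4, 5, 2]
Initialize: nums = [4, 7, 3, 1]
Entering loop: for val, v in zip(seq, nums):

After execution: total = 3
3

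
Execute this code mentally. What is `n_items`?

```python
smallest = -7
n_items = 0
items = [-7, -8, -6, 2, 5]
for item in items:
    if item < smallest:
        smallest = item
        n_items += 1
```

Let's trace through this code step by step.

Initialize: smallest = -7
Initialize: n_items = 0
Initialize: items = [-7, -8, -6, 2, 5]
Entering loop: for item in items:

After execution: n_items = 1
1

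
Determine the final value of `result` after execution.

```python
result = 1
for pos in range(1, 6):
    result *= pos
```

Let's trace through this code step by step.

Initialize: result = 1
Entering loop: for pos in range(1, 6):

After execution: result = 120
120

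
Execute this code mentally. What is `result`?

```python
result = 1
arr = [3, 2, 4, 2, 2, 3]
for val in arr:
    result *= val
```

Let's trace through this code step by step.

Initialize: result = 1
Initialize: arr = [3, 2, 4, 2, 2, 3]
Entering loop: for val in arr:

After execution: result = 288
288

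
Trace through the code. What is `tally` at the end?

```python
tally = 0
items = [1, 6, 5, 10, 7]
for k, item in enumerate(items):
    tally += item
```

Let's trace through this code step by step.

Initialize: tally = 0
Initialize: items = [1, 6, 5, 10, 7]
Entering loop: for k, item in enumerate(items):

After execution: tally = 29
29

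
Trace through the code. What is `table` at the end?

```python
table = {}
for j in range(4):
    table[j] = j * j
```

Let's trace through this code step by step.

Initialize: table = {}
Entering loop: for j in range(4):

After execution: table = {0: 0, 1: 1, 2: 4, 3: 9}
{0: 0, 1: 1, 2: 4, 3: 9}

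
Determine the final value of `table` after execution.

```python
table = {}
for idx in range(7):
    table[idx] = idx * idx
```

Let's trace through this code step by step.

Initialize: table = {}
Entering loop: for idx in range(7):

After execution: table = {0: 0, 1: 1, 2: 4, 3: 9, 4: 16, 5: 25, 6: 36}
{0: 0, 1: 1, 2: 4, 3: 9, 4: 16, 5: 25, 6: 36}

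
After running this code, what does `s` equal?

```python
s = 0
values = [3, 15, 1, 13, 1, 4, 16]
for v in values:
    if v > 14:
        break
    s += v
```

Let's trace through this code step by step.

Initialize: s = 0
Initialize: values = [3, 15, 1, 13, 1, 4, 16]
Entering loop: for v in values:

After execution: s = 3
3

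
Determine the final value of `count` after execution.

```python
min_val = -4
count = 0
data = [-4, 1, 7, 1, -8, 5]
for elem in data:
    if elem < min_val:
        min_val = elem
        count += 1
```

Let's trace through this code step by step.

Initialize: min_val = -4
Initialize: count = 0
Initialize: data = [-4, 1, 7, 1, -8, 5]
Entering loop: for elem in data:

After execution: count = 1
1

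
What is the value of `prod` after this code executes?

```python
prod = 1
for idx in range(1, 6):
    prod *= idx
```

Let's trace through this code step by step.

Initialize: prod = 1
Entering loop: for idx in range(1, 6):

After execution: prod = 120
120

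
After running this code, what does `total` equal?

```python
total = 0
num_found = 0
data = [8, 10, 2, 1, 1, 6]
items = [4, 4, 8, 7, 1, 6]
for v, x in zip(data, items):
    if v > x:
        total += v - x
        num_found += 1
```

Let's trace through this code step by step.

Initialize: total = 0
Initialize: num_found = 0
Initialize: data = [8, 10, 2, 1, 1, 6]
Initialize: items = [4, 4, 8, 7, 1, 6]
Entering loop: for v, x in zip(data, items):

After execution: total = 10
10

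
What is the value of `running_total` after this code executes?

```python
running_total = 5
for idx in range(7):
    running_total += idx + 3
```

Let's trace through this code step by step.

Initialize: running_total = 5
Entering loop: for idx in range(7):

After execution: running_total = 47
47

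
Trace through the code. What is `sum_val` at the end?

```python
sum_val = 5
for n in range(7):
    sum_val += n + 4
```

Let's trace through this code step by step.

Initialize: sum_val = 5
Entering loop: for n in range(7):

After execution: sum_val = 54
54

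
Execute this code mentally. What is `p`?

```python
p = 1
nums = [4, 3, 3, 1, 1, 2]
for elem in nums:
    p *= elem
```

Let's trace through this code step by step.

Initialize: p = 1
Initialize: nums = [4, 3, 3, 1, 1, 2]
Entering loop: for elem in nums:

After execution: p = 72
72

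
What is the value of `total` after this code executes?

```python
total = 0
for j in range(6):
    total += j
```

Let's trace through this code step by step.

Initialize: total = 0
Entering loop: for j in range(6):

After execution: total = 15
15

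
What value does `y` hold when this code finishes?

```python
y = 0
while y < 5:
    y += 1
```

Let's trace through this code step by step.

Initialize: y = 0
Entering loop: while y < 5:

After execution: y = 5
5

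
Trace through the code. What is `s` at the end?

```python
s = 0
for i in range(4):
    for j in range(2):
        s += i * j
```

Let's trace through this code step by step.

Initialize: s = 0
Entering loop: for i in range(4):

After execution: s = 6
6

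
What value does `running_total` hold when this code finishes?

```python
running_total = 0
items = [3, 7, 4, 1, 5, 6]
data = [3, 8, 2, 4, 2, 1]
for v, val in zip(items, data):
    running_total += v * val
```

Let's trace through this code step by step.

Initialize: running_total = 0
Initialize: items = [3, 7, 4, 1, 5, 6]
Initialize: data = [3, 8, 2, 4, 2, 1]
Entering loop: for v, val in zip(items, data):

After execution: running_total = 93
93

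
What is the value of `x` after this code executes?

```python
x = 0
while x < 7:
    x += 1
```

Let's trace through this code step by step.

Initialize: x = 0
Entering loop: while x < 7:

After execution: x = 7
7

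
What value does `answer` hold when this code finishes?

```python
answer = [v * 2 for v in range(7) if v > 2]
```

Let's trace through this code step by step.

Initialize: answer = [v * 2 for v in range(7) if v > 2]

After execution: answer = [6, 8, 10, 12]
[6, 8, 10, 12]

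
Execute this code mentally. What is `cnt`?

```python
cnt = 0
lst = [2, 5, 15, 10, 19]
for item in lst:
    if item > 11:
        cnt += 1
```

Let's trace through this code step by step.

Initialize: cnt = 0
Initialize: lst = [2, 5, 15, 10, 19]
Entering loop: for item in lst:

After execution: cnt = 2
2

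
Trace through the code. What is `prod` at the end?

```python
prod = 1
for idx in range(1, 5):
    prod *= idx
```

Let's trace through this code step by step.

Initialize: prod = 1
Entering loop: for idx in range(1, 5):

After execution: prod = 24
24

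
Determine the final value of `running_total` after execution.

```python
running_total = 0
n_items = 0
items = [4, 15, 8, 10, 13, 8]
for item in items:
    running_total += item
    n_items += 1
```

Let's trace through this code step by step.

Initialize: running_total = 0
Initialize: n_items = 0
Initialize: items = [4, 15, 8, 10, 13, 8]
Entering loop: for item in items:

After execution: running_total = 58
58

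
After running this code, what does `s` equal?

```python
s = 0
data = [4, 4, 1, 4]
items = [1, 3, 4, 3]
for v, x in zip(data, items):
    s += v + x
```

Let's trace through this code step by step.

Initialize: s = 0
Initialize: data = [4, 4, 1, 4]
Initialize: items = [1, 3, 4, 3]
Entering loop: for v, x in zip(data, items):

After execution: s = 24
24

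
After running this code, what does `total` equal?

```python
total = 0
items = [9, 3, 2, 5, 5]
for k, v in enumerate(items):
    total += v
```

Let's trace through this code step by step.

Initialize: total = 0
Initialize: items = [9, 3, 2, 5, 5]
Entering loop: for k, v in enumerate(items):

After execution: total = 24
24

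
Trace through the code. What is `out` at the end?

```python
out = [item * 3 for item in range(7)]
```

Let's trace through this code step by step.

Initialize: out = [item * 3 for item in range(7)]

After execution: out = [0, 3, 6, 9, 12, 15, 18]
[0, 3, 6, 9, 12, 15, 18]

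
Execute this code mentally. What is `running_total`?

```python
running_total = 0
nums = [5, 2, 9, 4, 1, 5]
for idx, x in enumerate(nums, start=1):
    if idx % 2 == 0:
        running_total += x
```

Let's trace through this code step by step.

Initialize: running_total = 0
Initialize: nums = [5, 2, 9, 4, 1, 5]
Entering loop: for idx, x in enumerate(nums, start=1):

After execution: running_total = 11
11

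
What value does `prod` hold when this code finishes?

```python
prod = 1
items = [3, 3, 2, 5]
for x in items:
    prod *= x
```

Let's trace through this code step by step.

Initialize: prod = 1
Initialize: items = [3, 3, 2, 5]
Entering loop: for x in items:

After execution: prod = 90
90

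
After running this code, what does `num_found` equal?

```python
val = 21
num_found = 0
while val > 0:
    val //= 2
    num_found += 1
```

Let's trace through this code step by step.

Initialize: val = 21
Initialize: num_found = 0
Entering loop: while val > 0:

After execution: num_found = 5
5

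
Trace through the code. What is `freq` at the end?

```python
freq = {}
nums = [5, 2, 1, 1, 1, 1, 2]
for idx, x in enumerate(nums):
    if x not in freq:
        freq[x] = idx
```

Let's trace through this code step by step.

Initialize: freq = {}
Initialize: nums = [5, 2, 1, 1, 1, 1, 2]
Entering loop: for idx, x in enumerate(nums):

After execution: freq = {5: 0, 2: 1, 1: 2}
{5: 0, 2: 1, 1: 2}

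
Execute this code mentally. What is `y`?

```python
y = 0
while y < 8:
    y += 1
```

Let's trace through this code step by step.

Initialize: y = 0
Entering loop: while y < 8:

After execution: y = 8
8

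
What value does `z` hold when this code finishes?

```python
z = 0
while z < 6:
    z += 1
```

Let's trace through this code step by step.

Initialize: z = 0
Entering loop: while z < 6:

After execution: z = 6
6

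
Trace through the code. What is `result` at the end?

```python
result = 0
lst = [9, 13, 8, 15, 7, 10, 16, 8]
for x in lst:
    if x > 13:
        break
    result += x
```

Let's trace through this code step by step.

Initialize: result = 0
Initialize: lst = [9, 13, 8, 15, 7, 10, 16, 8]
Entering loop: for x in lst:

After execution: result = 30
30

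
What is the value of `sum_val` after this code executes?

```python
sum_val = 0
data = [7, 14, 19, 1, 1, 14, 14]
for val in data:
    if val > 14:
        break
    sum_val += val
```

Let's trace through this code step by step.

Initialize: sum_val = 0
Initialize: data = [7, 14, 19, 1, 1, 14, 14]
Entering loop: for val in data:

After execution: sum_val = 21
21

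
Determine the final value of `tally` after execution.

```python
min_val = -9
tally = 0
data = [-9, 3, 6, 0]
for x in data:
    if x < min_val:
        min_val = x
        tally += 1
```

Let's trace through this code step by step.

Initialize: min_val = -9
Initialize: tally = 0
Initialize: data = [-9, 3, 6, 0]
Entering loop: for x in data:

After execution: tally = 0
0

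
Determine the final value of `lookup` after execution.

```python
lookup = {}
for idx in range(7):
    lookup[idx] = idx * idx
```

Let's trace through this code step by step.

Initialize: lookup = {}
Entering loop: for idx in range(7):

After execution: lookup = {0: 0, 1: 1, 2: 4, 3: 9, 4: 16, 5: 25, 6: 36}
{0: 0, 1: 1, 2: 4, 3: 9, 4: 16, 5: 25, 6: 36}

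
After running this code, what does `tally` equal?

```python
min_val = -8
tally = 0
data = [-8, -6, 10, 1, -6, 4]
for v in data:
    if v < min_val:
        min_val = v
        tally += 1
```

Let's trace through this code step by step.

Initialize: min_val = -8
Initialize: tally = 0
Initialize: data = [-8, -6, 10, 1, -6, 4]
Entering loop: for v in data:

After execution: tally = 0
0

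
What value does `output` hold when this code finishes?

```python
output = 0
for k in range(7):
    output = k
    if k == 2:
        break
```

Let's trace through this code step by step.

Initialize: output = 0
Entering loop: for k in range(7):

After execution: output = 2
2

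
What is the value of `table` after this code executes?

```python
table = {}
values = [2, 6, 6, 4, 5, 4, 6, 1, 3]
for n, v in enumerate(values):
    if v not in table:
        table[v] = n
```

Let's trace through this code step by step.

Initialize: table = {}
Initialize: values = [2, 6, 6, 4, 5, 4, 6, 1, 3]
Entering loop: for n, v in enumerate(values):

After execution: table = {2: 0, 6: 1, 4: 3, 5: 4, 1: 7, 3: 8}
{2: 0, 6: 1, 4: 3, 5: 4, 1: 7, 3: 8}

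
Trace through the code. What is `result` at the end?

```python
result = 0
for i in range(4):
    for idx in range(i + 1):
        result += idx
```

Let's trace through this code step by step.

Initialize: result = 0
Entering loop: for i in range(4):

After execution: result = 10
10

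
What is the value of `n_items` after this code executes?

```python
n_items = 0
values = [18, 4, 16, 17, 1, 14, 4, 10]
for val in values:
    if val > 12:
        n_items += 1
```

Let's trace through this code step by step.

Initialize: n_items = 0
Initialize: values = [18, 4, 16, 17, 1, 14, 4, 10]
Entering loop: for val in values:

After execution: n_items = 4
4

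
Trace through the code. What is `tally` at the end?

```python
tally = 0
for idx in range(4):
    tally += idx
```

Let's trace through this code step by step.

Initialize: tally = 0
Entering loop: for idx in range(4):

After execution: tally = 6
6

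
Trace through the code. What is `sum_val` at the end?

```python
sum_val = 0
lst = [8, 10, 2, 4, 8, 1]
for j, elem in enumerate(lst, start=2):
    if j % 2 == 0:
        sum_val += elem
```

Let's trace through this code step by step.

Initialize: sum_val = 0
Initialize: lst = [8, 10, 2, 4, 8, 1]
Entering loop: for j, elem in enumerate(lst, start=2):

After execution: sum_val = 18
18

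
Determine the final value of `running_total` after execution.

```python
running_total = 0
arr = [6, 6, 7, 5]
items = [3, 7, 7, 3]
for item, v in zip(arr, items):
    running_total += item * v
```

Let's trace through this code step by step.

Initialize: running_total = 0
Initialize: arr = [6, 6, 7, 5]
Initialize: items = [3, 7, 7, 3]
Entering loop: for item, v in zip(arr, items):

After execution: running_total = 124
124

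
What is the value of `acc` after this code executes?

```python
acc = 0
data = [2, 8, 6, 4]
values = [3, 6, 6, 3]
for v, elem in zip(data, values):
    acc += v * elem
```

Let's trace through this code step by step.

Initialize: acc = 0
Initialize: data = [2, 8, 6, 4]
Initialize: values = [3, 6, 6, 3]
Entering loop: for v, elem in zip(data, values):

After execution: acc = 102
102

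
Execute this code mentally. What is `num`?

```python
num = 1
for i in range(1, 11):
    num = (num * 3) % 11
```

Let's trace through this code step by step.

Initialize: num = 1
Entering loop: for i in range(1, 11):

After execution: num = 1
1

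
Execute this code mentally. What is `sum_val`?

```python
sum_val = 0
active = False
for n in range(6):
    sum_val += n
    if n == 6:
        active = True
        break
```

Let's trace through this code step by step.

Initialize: sum_val = 0
Initialize: active = False
Entering loop: for n in range(6):

After execution: sum_val = 15
15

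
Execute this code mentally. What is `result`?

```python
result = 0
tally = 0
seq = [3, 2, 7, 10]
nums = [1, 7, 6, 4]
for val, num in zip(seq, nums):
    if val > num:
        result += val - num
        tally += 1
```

Let's trace through this code step by step.

Initialize: result = 0
Initialize: tally = 0
Initialize: seq = [3, 2, 7, 10]
Initialize: nums = [1, 7, 6, 4]
Entering loop: for val, num in zip(seq, nums):

After execution: result = 9
9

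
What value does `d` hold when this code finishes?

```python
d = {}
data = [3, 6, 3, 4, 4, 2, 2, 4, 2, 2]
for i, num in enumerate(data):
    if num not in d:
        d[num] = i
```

Let's trace through this code step by step.

Initialize: d = {}
Initialize: data = [3, 6, 3, 4, 4, 2, 2, 4, 2, 2]
Entering loop: for i, num in enumerate(data):

After execution: d = {3: 0, 6: 1, 4: 3, 2: 5}
{3: 0, 6: 1, 4: 3, 2: 5}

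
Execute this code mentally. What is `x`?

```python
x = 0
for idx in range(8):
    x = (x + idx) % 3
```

Let's trace through this code step by step.

Initialize: x = 0
Entering loop: for idx in range(8):

After execution: x = 1
1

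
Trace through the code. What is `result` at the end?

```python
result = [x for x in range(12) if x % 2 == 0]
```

Let's trace through this code step by step.

Initialize: result = [x for x in range(12) if x % 2 == 0]

After execution: result = [0, 2, 4, 6, 8, 10]
[0, 2, 4, 6, 8, 10]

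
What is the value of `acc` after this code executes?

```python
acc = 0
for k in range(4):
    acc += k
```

Let's trace through this code step by step.

Initialize: acc = 0
Entering loop: for k in range(4):

After execution: acc = 6
6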